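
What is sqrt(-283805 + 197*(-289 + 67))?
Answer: I*sqrt(327539) ≈ 572.31*I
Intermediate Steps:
sqrt(-283805 + 197*(-289 + 67)) = sqrt(-283805 + 197*(-222)) = sqrt(-283805 - 43734) = sqrt(-327539) = I*sqrt(327539)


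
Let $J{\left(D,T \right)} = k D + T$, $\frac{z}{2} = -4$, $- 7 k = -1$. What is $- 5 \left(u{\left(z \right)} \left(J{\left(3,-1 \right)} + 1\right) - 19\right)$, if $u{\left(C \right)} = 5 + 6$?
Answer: $\frac{500}{7} \approx 71.429$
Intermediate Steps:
$k = \frac{1}{7}$ ($k = \left(- \frac{1}{7}\right) \left(-1\right) = \frac{1}{7} \approx 0.14286$)
$z = -8$ ($z = 2 \left(-4\right) = -8$)
$J{\left(D,T \right)} = T + \frac{D}{7}$ ($J{\left(D,T \right)} = \frac{D}{7} + T = T + \frac{D}{7}$)
$u{\left(C \right)} = 11$
$- 5 \left(u{\left(z \right)} \left(J{\left(3,-1 \right)} + 1\right) - 19\right) = - 5 \left(11 \left(\left(-1 + \frac{1}{7} \cdot 3\right) + 1\right) - 19\right) = - 5 \left(11 \left(\left(-1 + \frac{3}{7}\right) + 1\right) - 19\right) = - 5 \left(11 \left(- \frac{4}{7} + 1\right) - 19\right) = - 5 \left(11 \cdot \frac{3}{7} - 19\right) = - 5 \left(\frac{33}{7} - 19\right) = \left(-5\right) \left(- \frac{100}{7}\right) = \frac{500}{7}$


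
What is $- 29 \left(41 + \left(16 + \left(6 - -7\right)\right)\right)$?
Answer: $-2030$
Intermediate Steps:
$- 29 \left(41 + \left(16 + \left(6 - -7\right)\right)\right) = - 29 \left(41 + \left(16 + \left(6 + 7\right)\right)\right) = - 29 \left(41 + \left(16 + 13\right)\right) = - 29 \left(41 + 29\right) = \left(-29\right) 70 = -2030$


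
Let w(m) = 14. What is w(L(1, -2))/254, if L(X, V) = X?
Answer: 7/127 ≈ 0.055118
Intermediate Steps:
w(L(1, -2))/254 = 14/254 = 14*(1/254) = 7/127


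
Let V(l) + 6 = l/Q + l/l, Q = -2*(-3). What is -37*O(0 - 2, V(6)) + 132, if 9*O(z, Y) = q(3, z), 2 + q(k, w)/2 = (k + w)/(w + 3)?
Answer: 1262/9 ≈ 140.22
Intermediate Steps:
Q = 6
q(k, w) = -4 + 2*(k + w)/(3 + w) (q(k, w) = -4 + 2*((k + w)/(w + 3)) = -4 + 2*((k + w)/(3 + w)) = -4 + 2*(k + w)/(3 + w))
V(l) = -5 + l/6 (V(l) = -6 + (l/6 + l/l) = -6 + (l*(⅙) + 1) = -6 + (l/6 + 1) = -6 + (1 + l/6) = -5 + l/6)
O(z, Y) = 2*(-3 - z)/(9*(3 + z)) (O(z, Y) = (2*(-6 + 3 - z)/(3 + z))/9 = (2*(-3 - z)/(3 + z))/9 = 2*(-3 - z)/(9*(3 + z)))
-37*O(0 - 2, V(6)) + 132 = -37*(-2/9) + 132 = 74/9 + 132 = 1262/9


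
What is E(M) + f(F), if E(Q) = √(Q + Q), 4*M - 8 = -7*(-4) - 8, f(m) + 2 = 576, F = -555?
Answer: 574 + √14 ≈ 577.74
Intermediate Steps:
f(m) = 574 (f(m) = -2 + 576 = 574)
M = 7 (M = 2 + (-7*(-4) - 8)/4 = 2 + (28 - 8)/4 = 2 + (¼)*20 = 2 + 5 = 7)
E(Q) = √2*√Q (E(Q) = √(2*Q) = √2*√Q)
E(M) + f(F) = √2*√7 + 574 = √14 + 574 = 574 + √14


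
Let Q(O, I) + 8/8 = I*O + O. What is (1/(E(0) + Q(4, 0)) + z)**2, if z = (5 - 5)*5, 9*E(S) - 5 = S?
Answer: 81/1024 ≈ 0.079102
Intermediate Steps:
E(S) = 5/9 + S/9
Q(O, I) = -1 + O + I*O (Q(O, I) = -1 + (I*O + O) = -1 + (O + I*O) = -1 + O + I*O)
z = 0 (z = 0*5 = 0)
(1/(E(0) + Q(4, 0)) + z)**2 = (1/((5/9 + (1/9)*0) + (-1 + 4 + 0*4)) + 0)**2 = (1/((5/9 + 0) + (-1 + 4 + 0)) + 0)**2 = (1/(5/9 + 3) + 0)**2 = (1/(32/9) + 0)**2 = (9/32 + 0)**2 = (9/32)**2 = 81/1024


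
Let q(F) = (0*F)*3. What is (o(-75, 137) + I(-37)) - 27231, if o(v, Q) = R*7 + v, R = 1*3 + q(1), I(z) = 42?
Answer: -27243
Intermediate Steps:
q(F) = 0 (q(F) = 0*3 = 0)
R = 3 (R = 1*3 + 0 = 3 + 0 = 3)
o(v, Q) = 21 + v (o(v, Q) = 3*7 + v = 21 + v)
(o(-75, 137) + I(-37)) - 27231 = ((21 - 75) + 42) - 27231 = (-54 + 42) - 27231 = -12 - 27231 = -27243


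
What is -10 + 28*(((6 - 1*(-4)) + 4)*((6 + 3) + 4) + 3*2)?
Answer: 5254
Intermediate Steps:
-10 + 28*(((6 - 1*(-4)) + 4)*((6 + 3) + 4) + 3*2) = -10 + 28*(((6 + 4) + 4)*(9 + 4) + 6) = -10 + 28*((10 + 4)*13 + 6) = -10 + 28*(14*13 + 6) = -10 + 28*(182 + 6) = -10 + 28*188 = -10 + 5264 = 5254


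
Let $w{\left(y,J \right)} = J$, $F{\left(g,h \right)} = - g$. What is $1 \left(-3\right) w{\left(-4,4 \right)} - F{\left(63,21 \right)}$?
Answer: $51$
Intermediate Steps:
$1 \left(-3\right) w{\left(-4,4 \right)} - F{\left(63,21 \right)} = 1 \left(-3\right) 4 - \left(-1\right) 63 = \left(-3\right) 4 - -63 = -12 + 63 = 51$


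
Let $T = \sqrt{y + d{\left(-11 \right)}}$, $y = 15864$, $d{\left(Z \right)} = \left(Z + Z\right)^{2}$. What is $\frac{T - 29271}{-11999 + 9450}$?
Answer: $\frac{29271}{2549} - \frac{2 \sqrt{4087}}{2549} \approx 11.433$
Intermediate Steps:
$d{\left(Z \right)} = 4 Z^{2}$ ($d{\left(Z \right)} = \left(2 Z\right)^{2} = 4 Z^{2}$)
$T = 2 \sqrt{4087}$ ($T = \sqrt{15864 + 4 \left(-11\right)^{2}} = \sqrt{15864 + 4 \cdot 121} = \sqrt{15864 + 484} = \sqrt{16348} = 2 \sqrt{4087} \approx 127.86$)
$\frac{T - 29271}{-11999 + 9450} = \frac{2 \sqrt{4087} - 29271}{-11999 + 9450} = \frac{-29271 + 2 \sqrt{4087}}{-2549} = \left(-29271 + 2 \sqrt{4087}\right) \left(- \frac{1}{2549}\right) = \frac{29271}{2549} - \frac{2 \sqrt{4087}}{2549}$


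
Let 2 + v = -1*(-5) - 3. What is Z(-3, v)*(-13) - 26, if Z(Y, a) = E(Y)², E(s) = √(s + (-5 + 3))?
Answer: 39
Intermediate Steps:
v = 0 (v = -2 + (-1*(-5) - 3) = -2 + (5 - 3) = -2 + 2 = 0)
E(s) = √(-2 + s) (E(s) = √(s - 2) = √(-2 + s))
Z(Y, a) = -2 + Y (Z(Y, a) = (√(-2 + Y))² = -2 + Y)
Z(-3, v)*(-13) - 26 = (-2 - 3)*(-13) - 26 = -5*(-13) - 26 = 65 - 26 = 39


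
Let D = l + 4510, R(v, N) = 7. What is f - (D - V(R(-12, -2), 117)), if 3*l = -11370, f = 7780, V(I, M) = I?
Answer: 7067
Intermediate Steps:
l = -3790 (l = (⅓)*(-11370) = -3790)
D = 720 (D = -3790 + 4510 = 720)
f - (D - V(R(-12, -2), 117)) = 7780 - (720 - 1*7) = 7780 - (720 - 7) = 7780 - 1*713 = 7780 - 713 = 7067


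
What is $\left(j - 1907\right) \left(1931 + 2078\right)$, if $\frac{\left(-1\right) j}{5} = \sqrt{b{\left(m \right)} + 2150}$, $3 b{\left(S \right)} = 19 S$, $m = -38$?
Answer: $-7645163 - \frac{80180 \sqrt{1074}}{3} \approx -8.5211 \cdot 10^{6}$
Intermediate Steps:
$b{\left(S \right)} = \frac{19 S}{3}$
$j = - \frac{20 \sqrt{1074}}{3}$ ($j = - 5 \sqrt{\frac{19}{3} \left(-38\right) + 2150} = - 5 \sqrt{- \frac{722}{3} + 2150} = - 5 \sqrt{\frac{5728}{3}} = - 5 \frac{4 \sqrt{1074}}{3} = - \frac{20 \sqrt{1074}}{3} \approx -218.48$)
$\left(j - 1907\right) \left(1931 + 2078\right) = \left(- \frac{20 \sqrt{1074}}{3} - 1907\right) \left(1931 + 2078\right) = \left(-1907 - \frac{20 \sqrt{1074}}{3}\right) 4009 = -7645163 - \frac{80180 \sqrt{1074}}{3}$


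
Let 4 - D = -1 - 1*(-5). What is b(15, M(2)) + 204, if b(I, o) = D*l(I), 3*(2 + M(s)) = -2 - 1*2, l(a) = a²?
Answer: 204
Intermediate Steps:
M(s) = -10/3 (M(s) = -2 + (-2 - 1*2)/3 = -2 + (-2 - 2)/3 = -2 + (⅓)*(-4) = -2 - 4/3 = -10/3)
D = 0 (D = 4 - (-1 - 1*(-5)) = 4 - (-1 + 5) = 4 - 1*4 = 4 - 4 = 0)
b(I, o) = 0 (b(I, o) = 0*I² = 0)
b(15, M(2)) + 204 = 0 + 204 = 204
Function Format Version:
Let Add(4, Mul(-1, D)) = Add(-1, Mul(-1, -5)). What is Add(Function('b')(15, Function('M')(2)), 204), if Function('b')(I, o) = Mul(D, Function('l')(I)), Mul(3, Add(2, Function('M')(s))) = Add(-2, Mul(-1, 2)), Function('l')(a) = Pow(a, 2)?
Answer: 204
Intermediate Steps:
Function('M')(s) = Rational(-10, 3) (Function('M')(s) = Add(-2, Mul(Rational(1, 3), Add(-2, Mul(-1, 2)))) = Add(-2, Mul(Rational(1, 3), Add(-2, -2))) = Add(-2, Mul(Rational(1, 3), -4)) = Add(-2, Rational(-4, 3)) = Rational(-10, 3))
D = 0 (D = Add(4, Mul(-1, Add(-1, Mul(-1, -5)))) = Add(4, Mul(-1, Add(-1, 5))) = Add(4, Mul(-1, 4)) = Add(4, -4) = 0)
Function('b')(I, o) = 0 (Function('b')(I, o) = Mul(0, Pow(I, 2)) = 0)
Add(Function('b')(15, Function('M')(2)), 204) = Add(0, 204) = 204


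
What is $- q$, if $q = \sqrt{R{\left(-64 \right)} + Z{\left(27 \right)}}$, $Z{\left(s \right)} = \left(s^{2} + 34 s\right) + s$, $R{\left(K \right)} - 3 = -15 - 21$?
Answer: $- \sqrt{1641} \approx -40.509$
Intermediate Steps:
$R{\left(K \right)} = -33$ ($R{\left(K \right)} = 3 - 36 = -33$)
$Z{\left(s \right)} = s^{2} + 35 s$
$q = \sqrt{1641}$ ($q = \sqrt{-33 + 27 \left(35 + 27\right)} = \sqrt{-33 + 27 \cdot 62} = \sqrt{-33 + 1674} = \sqrt{1641} \approx 40.509$)
$- q = - \sqrt{1641}$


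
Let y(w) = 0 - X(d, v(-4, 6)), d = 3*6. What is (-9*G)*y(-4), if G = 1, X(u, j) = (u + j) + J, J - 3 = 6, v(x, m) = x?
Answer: 207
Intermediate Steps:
d = 18
J = 9 (J = 3 + 6 = 9)
X(u, j) = 9 + j + u (X(u, j) = (u + j) + 9 = (j + u) + 9 = 9 + j + u)
y(w) = -23 (y(w) = 0 - (9 - 4 + 18) = 0 - 1*23 = 0 - 23 = -23)
(-9*G)*y(-4) = -9*1*(-23) = -9*(-23) = 207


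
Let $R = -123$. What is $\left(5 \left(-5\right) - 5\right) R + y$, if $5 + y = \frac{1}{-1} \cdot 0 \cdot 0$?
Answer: $3685$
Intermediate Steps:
$y = -5$ ($y = -5 + \frac{1}{-1} \cdot 0 \cdot 0 = -5 + \left(-1\right) 0 \cdot 0 = -5 + 0 \cdot 0 = -5 + 0 = -5$)
$\left(5 \left(-5\right) - 5\right) R + y = \left(5 \left(-5\right) - 5\right) \left(-123\right) - 5 = \left(-25 - 5\right) \left(-123\right) - 5 = \left(-30\right) \left(-123\right) - 5 = 3690 - 5 = 3685$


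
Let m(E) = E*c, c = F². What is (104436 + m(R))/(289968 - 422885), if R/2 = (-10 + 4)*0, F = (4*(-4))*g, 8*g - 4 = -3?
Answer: -104436/132917 ≈ -0.78572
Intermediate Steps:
g = ⅛ (g = ½ + (⅛)*(-3) = ½ - 3/8 = ⅛ ≈ 0.12500)
F = -2 (F = (4*(-4))*(⅛) = -16*⅛ = -2)
R = 0 (R = 2*((-10 + 4)*0) = 2*(-6*0) = 2*0 = 0)
c = 4 (c = (-2)² = 4)
m(E) = 4*E (m(E) = E*4 = 4*E)
(104436 + m(R))/(289968 - 422885) = (104436 + 4*0)/(289968 - 422885) = (104436 + 0)/(-132917) = 104436*(-1/132917) = -104436/132917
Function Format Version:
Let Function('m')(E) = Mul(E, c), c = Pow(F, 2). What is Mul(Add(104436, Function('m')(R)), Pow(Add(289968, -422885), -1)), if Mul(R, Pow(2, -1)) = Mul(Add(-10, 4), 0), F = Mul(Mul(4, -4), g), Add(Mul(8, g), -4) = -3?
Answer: Rational(-104436, 132917) ≈ -0.78572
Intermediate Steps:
g = Rational(1, 8) (g = Add(Rational(1, 2), Mul(Rational(1, 8), -3)) = Add(Rational(1, 2), Rational(-3, 8)) = Rational(1, 8) ≈ 0.12500)
F = -2 (F = Mul(Mul(4, -4), Rational(1, 8)) = Mul(-16, Rational(1, 8)) = -2)
R = 0 (R = Mul(2, Mul(Add(-10, 4), 0)) = Mul(2, Mul(-6, 0)) = Mul(2, 0) = 0)
c = 4 (c = Pow(-2, 2) = 4)
Function('m')(E) = Mul(4, E) (Function('m')(E) = Mul(E, 4) = Mul(4, E))
Mul(Add(104436, Function('m')(R)), Pow(Add(289968, -422885), -1)) = Mul(Add(104436, Mul(4, 0)), Pow(Add(289968, -422885), -1)) = Mul(Add(104436, 0), Pow(-132917, -1)) = Mul(104436, Rational(-1, 132917)) = Rational(-104436, 132917)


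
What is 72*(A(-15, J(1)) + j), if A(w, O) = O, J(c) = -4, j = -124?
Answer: -9216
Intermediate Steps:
72*(A(-15, J(1)) + j) = 72*(-4 - 124) = 72*(-128) = -9216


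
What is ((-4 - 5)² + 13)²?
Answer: 8836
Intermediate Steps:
((-4 - 5)² + 13)² = ((-9)² + 13)² = (81 + 13)² = 94² = 8836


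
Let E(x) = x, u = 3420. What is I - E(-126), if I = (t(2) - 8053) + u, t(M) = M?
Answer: -4505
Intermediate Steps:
I = -4631 (I = (2 - 8053) + 3420 = -8051 + 3420 = -4631)
I - E(-126) = -4631 - 1*(-126) = -4631 + 126 = -4505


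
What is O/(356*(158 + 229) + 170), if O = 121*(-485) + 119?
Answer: -29283/68971 ≈ -0.42457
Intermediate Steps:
O = -58566 (O = -58685 + 119 = -58566)
O/(356*(158 + 229) + 170) = -58566/(356*(158 + 229) + 170) = -58566/(356*387 + 170) = -58566/(137772 + 170) = -58566/137942 = -58566*1/137942 = -29283/68971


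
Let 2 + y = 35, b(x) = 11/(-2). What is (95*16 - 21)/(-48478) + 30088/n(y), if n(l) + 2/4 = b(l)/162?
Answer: -472588624063/8386694 ≈ -56350.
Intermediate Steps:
b(x) = -11/2 (b(x) = 11*(-½) = -11/2)
y = 33 (y = -2 + 35 = 33)
n(l) = -173/324 (n(l) = -½ - 11/2/162 = -½ - 11/2*1/162 = -½ - 11/324 = -173/324)
(95*16 - 21)/(-48478) + 30088/n(y) = (95*16 - 21)/(-48478) + 30088/(-173/324) = (1520 - 21)*(-1/48478) + 30088*(-324/173) = 1499*(-1/48478) - 9748512/173 = -1499/48478 - 9748512/173 = -472588624063/8386694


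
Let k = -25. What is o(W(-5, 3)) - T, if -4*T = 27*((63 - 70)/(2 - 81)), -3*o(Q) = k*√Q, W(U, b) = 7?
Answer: 189/316 + 25*√7/3 ≈ 22.646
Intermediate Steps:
o(Q) = 25*√Q/3 (o(Q) = -(-25)*√Q/3 = 25*√Q/3)
T = -189/316 (T = -27*(63 - 70)/(2 - 81)/4 = -27*(-7/(-79))/4 = -27*(-7*(-1/79))/4 = -27*7/(4*79) = -¼*189/79 = -189/316 ≈ -0.59810)
o(W(-5, 3)) - T = 25*√7/3 - 1*(-189/316) = 25*√7/3 + 189/316 = 189/316 + 25*√7/3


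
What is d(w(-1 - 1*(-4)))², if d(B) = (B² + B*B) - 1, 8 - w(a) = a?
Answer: 2401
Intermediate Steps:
w(a) = 8 - a
d(B) = -1 + 2*B² (d(B) = (B² + B²) - 1 = 2*B² - 1 = -1 + 2*B²)
d(w(-1 - 1*(-4)))² = (-1 + 2*(8 - (-1 - 1*(-4)))²)² = (-1 + 2*(8 - (-1 + 4))²)² = (-1 + 2*(8 - 1*3)²)² = (-1 + 2*(8 - 3)²)² = (-1 + 2*5²)² = (-1 + 2*25)² = (-1 + 50)² = 49² = 2401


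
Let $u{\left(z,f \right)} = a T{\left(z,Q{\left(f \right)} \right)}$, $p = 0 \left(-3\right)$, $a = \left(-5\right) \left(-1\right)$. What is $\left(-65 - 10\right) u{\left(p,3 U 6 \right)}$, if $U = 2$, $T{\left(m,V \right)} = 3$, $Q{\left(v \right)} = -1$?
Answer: $-1125$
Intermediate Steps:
$a = 5$
$p = 0$
$u{\left(z,f \right)} = 15$ ($u{\left(z,f \right)} = 5 \cdot 3 = 15$)
$\left(-65 - 10\right) u{\left(p,3 U 6 \right)} = \left(-65 - 10\right) 15 = \left(-75\right) 15 = -1125$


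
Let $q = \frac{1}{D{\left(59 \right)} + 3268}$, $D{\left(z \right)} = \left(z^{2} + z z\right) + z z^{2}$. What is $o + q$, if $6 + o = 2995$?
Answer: $\frac{644455302}{215609} \approx 2989.0$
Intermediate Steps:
$o = 2989$ ($o = -6 + 2995 = 2989$)
$D{\left(z \right)} = z^{3} + 2 z^{2}$ ($D{\left(z \right)} = \left(z^{2} + z^{2}\right) + z^{3} = 2 z^{2} + z^{3} = z^{3} + 2 z^{2}$)
$q = \frac{1}{215609}$ ($q = \frac{1}{59^{2} \left(2 + 59\right) + 3268} = \frac{1}{3481 \cdot 61 + 3268} = \frac{1}{212341 + 3268} = \frac{1}{215609} \approx 4.638 \cdot 10^{-6}$)
$o + q = 2989 + \frac{1}{215609} = \frac{644455302}{215609}$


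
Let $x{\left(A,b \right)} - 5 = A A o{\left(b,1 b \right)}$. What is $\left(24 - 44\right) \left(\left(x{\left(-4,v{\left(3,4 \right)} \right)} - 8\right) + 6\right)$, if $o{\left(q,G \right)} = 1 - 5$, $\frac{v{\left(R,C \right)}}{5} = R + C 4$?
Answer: $1220$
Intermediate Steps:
$v{\left(R,C \right)} = 5 R + 20 C$ ($v{\left(R,C \right)} = 5 \left(R + C 4\right) = 5 \left(R + 4 C\right) = 5 R + 20 C$)
$o{\left(q,G \right)} = -4$ ($o{\left(q,G \right)} = 1 - 5 = -4$)
$x{\left(A,b \right)} = 5 - 4 A^{2}$ ($x{\left(A,b \right)} = 5 + A A \left(-4\right) = 5 + A^{2} \left(-4\right) = 5 - 4 A^{2}$)
$\left(24 - 44\right) \left(\left(x{\left(-4,v{\left(3,4 \right)} \right)} - 8\right) + 6\right) = \left(24 - 44\right) \left(\left(\left(5 - 4 \left(-4\right)^{2}\right) - 8\right) + 6\right) = - 20 \left(\left(\left(5 - 64\right) - 8\right) + 6\right) = - 20 \left(\left(-59 - 8\right) + 6\right) = - 20 \left(-67 + 6\right) = \left(-20\right) \left(-61\right) = 1220$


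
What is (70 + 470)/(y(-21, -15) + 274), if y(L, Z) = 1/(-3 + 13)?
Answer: 5400/2741 ≈ 1.9701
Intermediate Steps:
y(L, Z) = ⅒ (y(L, Z) = 1/10 = ⅒)
(70 + 470)/(y(-21, -15) + 274) = (70 + 470)/(⅒ + 274) = 540/(2741/10) = 540*(10/2741) = 5400/2741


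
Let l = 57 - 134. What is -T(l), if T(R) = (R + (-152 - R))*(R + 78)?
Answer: 152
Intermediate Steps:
l = -77
T(R) = -11856 - 152*R (T(R) = -152*(78 + R) = -11856 - 152*R)
-T(l) = -(-11856 - 152*(-77)) = -(-11856 + 11704) = -1*(-152) = 152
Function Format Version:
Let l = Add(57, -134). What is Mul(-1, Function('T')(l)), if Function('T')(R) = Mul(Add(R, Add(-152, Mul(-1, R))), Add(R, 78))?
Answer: 152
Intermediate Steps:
l = -77
Function('T')(R) = Add(-11856, Mul(-152, R)) (Function('T')(R) = Mul(-152, Add(78, R)) = Add(-11856, Mul(-152, R)))
Mul(-1, Function('T')(l)) = Mul(-1, Add(-11856, Mul(-152, -77))) = Mul(-1, Add(-11856, 11704)) = Mul(-1, -152) = 152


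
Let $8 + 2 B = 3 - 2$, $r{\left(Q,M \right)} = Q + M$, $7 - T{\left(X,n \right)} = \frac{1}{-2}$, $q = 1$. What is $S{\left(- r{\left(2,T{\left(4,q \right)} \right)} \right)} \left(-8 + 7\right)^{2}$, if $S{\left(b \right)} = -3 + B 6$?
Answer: $-24$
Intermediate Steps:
$T{\left(X,n \right)} = \frac{15}{2}$ ($T{\left(X,n \right)} = 7 - \frac{1}{-2} = 7 - - \frac{1}{2} = 7 + \frac{1}{2} = \frac{15}{2}$)
$r{\left(Q,M \right)} = M + Q$
$B = - \frac{7}{2}$ ($B = -4 + \frac{3 - 2}{2} = -4 + \frac{1}{2} \cdot 1 = -4 + \frac{1}{2} = - \frac{7}{2} \approx -3.5$)
$S{\left(b \right)} = -24$ ($S{\left(b \right)} = -3 - 21 = -24$)
$S{\left(- r{\left(2,T{\left(4,q \right)} \right)} \right)} \left(-8 + 7\right)^{2} = - 24 \left(-8 + 7\right)^{2} = - 24 \left(-1\right)^{2} = \left(-24\right) 1 = -24$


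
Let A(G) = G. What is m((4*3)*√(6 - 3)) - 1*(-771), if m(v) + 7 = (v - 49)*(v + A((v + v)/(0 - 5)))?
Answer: 5116/5 - 1764*√3/5 ≈ 412.13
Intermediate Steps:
m(v) = -7 + 3*v*(-49 + v)/5 (m(v) = -7 + (v - 49)*(v + (v + v)/(0 - 5)) = -7 + (-49 + v)*(v + (2*v)/(-5)) = -7 + (-49 + v)*(v + (2*v)*(-⅕)) = -7 + (-49 + v)*(v - 2*v/5) = -7 + (-49 + v)*(3*v/5) = -7 + 3*v*(-49 + v)/5)
m((4*3)*√(6 - 3)) - 1*(-771) = (-7 - 147*4*3*√(6 - 3)/5 + 3*((4*3)*√(6 - 3))²/5) - 1*(-771) = (-7 - 1764*√3/5 + 3*(12*√3)²/5) + 771 = (-7 - 1764*√3/5 + (⅗)*432) + 771 = (-7 - 1764*√3/5 + 1296/5) + 771 = (1261/5 - 1764*√3/5) + 771 = 5116/5 - 1764*√3/5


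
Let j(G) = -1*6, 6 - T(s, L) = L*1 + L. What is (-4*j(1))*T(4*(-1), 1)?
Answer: 96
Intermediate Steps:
T(s, L) = 6 - 2*L (T(s, L) = 6 - (L*1 + L) = 6 - (L + L) = 6 - 2*L)
j(G) = -6
(-4*j(1))*T(4*(-1), 1) = (-4*(-6))*(6 - 2*1) = 24*(6 - 2) = 24*4 = 96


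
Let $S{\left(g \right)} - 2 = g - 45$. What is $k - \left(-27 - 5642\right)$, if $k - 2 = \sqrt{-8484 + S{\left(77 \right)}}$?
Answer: $5671 + 65 i \sqrt{2} \approx 5671.0 + 91.924 i$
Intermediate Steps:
$S{\left(g \right)} = -43 + g$ ($S{\left(g \right)} = 2 + \left(g - 45\right) = 2 + \left(-45 + g\right) = -43 + g$)
$k = 2 + 65 i \sqrt{2}$ ($k = 2 + \sqrt{-8484 + \left(-43 + 77\right)} = 2 + \sqrt{-8484 + 34} = 2 + \sqrt{-8450} = 2 + 65 i \sqrt{2} \approx 2.0 + 91.924 i$)
$k - \left(-27 - 5642\right) = \left(2 + 65 i \sqrt{2}\right) - \left(-27 - 5642\right) = \left(2 + 65 i \sqrt{2}\right) - -5669 = \left(2 + 65 i \sqrt{2}\right) + 5669 = 5671 + 65 i \sqrt{2}$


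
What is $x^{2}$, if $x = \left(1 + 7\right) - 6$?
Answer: $4$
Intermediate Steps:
$x = 2$ ($x = 8 - 6 = 2$)
$x^{2} = 2^{2} = 4$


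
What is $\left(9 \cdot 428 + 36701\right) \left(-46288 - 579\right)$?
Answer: $-1900597451$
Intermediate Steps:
$\left(9 \cdot 428 + 36701\right) \left(-46288 - 579\right) = \left(3852 + 36701\right) \left(-46867\right) = 40553 \left(-46867\right) = -1900597451$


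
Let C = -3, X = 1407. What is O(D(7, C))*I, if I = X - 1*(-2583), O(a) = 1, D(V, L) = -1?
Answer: 3990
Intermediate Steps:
I = 3990 (I = 1407 - 1*(-2583) = 1407 + 2583 = 3990)
O(D(7, C))*I = 1*3990 = 3990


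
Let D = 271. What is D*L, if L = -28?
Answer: -7588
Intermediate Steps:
D*L = 271*(-28) = -7588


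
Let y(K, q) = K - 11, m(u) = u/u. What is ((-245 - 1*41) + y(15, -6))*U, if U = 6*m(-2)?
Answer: -1692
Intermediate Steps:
m(u) = 1
y(K, q) = -11 + K
U = 6 (U = 6*1 = 6)
((-245 - 1*41) + y(15, -6))*U = ((-245 - 1*41) + (-11 + 15))*6 = ((-245 - 41) + 4)*6 = (-286 + 4)*6 = -282*6 = -1692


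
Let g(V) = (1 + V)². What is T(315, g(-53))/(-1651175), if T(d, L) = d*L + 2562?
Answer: -854322/1651175 ≈ -0.51740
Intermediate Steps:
T(d, L) = 2562 + L*d (T(d, L) = L*d + 2562 = 2562 + L*d)
T(315, g(-53))/(-1651175) = (2562 + (1 - 53)²*315)/(-1651175) = (2562 + (-52)²*315)*(-1/1651175) = (2562 + 2704*315)*(-1/1651175) = (2562 + 851760)*(-1/1651175) = 854322*(-1/1651175) = -854322/1651175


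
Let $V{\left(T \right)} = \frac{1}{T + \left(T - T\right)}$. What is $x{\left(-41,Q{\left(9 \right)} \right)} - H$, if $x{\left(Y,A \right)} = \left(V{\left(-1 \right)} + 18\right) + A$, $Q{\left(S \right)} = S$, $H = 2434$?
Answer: $-2408$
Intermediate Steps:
$V{\left(T \right)} = \frac{1}{T}$ ($V{\left(T \right)} = \frac{1}{T + 0} = \frac{1}{T}$)
$x{\left(Y,A \right)} = 17 + A$ ($x{\left(Y,A \right)} = \left(\frac{1}{-1} + 18\right) + A = \left(-1 + 18\right) + A = 17 + A$)
$x{\left(-41,Q{\left(9 \right)} \right)} - H = \left(17 + 9\right) - 2434 = 26 - 2434 = -2408$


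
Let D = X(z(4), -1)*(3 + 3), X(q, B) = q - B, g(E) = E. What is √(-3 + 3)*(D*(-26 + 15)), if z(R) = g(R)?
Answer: 0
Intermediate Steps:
z(R) = R
D = 30 (D = (4 - 1*(-1))*(3 + 3) = (4 + 1)*6 = 5*6 = 30)
√(-3 + 3)*(D*(-26 + 15)) = √(-3 + 3)*(30*(-26 + 15)) = √0*(30*(-11)) = 0*(-330) = 0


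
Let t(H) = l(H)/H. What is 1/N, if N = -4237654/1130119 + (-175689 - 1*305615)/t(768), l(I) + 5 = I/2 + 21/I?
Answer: -109656576689/106941556961768282 ≈ -1.0254e-6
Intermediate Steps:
l(I) = -5 + I/2 + 21/I (l(I) = -5 + (I/2 + 21/I) = -5 + I/2 + 21/I)
t(H) = (-5 + H/2 + 21/H)/H
N = -106941556961768282/109656576689 (N = -4237654/1130119 + (-175689 - 1*305615)/(((½)*(42 + 768*(-10 + 768))/768²)) = -4237654*1/1130119 + (-175689 - 305615)/(((½)*(1/589824)*(42 + 768*758))) = -4237654/1130119 - 481304*1179648/(42 + 582144) = -4237654/1130119 - 481304/((½)*(1/589824)*582186) = -4237654/1130119 - 481304/97031/196608 = -4237654/1130119 - 481304*196608/97031 = -4237654/1130119 - 94628216832/97031 = -106941556961768282/109656576689 ≈ -9.7524e+5)
1/N = 1/(-106941556961768282/109656576689) = -109656576689/106941556961768282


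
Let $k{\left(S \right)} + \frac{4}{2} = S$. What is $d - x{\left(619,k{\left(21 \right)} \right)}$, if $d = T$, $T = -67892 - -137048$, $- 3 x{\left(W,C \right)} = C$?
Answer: $\frac{207487}{3} \approx 69162.0$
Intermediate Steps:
$k{\left(S \right)} = -2 + S$
$x{\left(W,C \right)} = - \frac{C}{3}$
$T = 69156$ ($T = -67892 + 137048 = 69156$)
$d = 69156$
$d - x{\left(619,k{\left(21 \right)} \right)} = 69156 - - \frac{-2 + 21}{3} = 69156 - \left(- \frac{1}{3}\right) 19 = 69156 - - \frac{19}{3} = 69156 + \frac{19}{3} = \frac{207487}{3}$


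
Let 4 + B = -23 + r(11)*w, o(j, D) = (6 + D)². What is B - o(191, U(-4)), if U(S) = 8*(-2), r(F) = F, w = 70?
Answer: 643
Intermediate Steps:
U(S) = -16
B = 743 (B = -4 + (-23 + 11*70) = -4 + (-23 + 770) = -4 + 747 = 743)
B - o(191, U(-4)) = 743 - (6 - 16)² = 743 - 1*(-10)² = 743 - 1*100 = 743 - 100 = 643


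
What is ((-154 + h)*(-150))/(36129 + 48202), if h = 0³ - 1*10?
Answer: 24600/84331 ≈ 0.29171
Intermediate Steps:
h = -10 (h = 0 - 10 = -10)
((-154 + h)*(-150))/(36129 + 48202) = ((-154 - 10)*(-150))/(36129 + 48202) = -164*(-150)/84331 = 24600*(1/84331) = 24600/84331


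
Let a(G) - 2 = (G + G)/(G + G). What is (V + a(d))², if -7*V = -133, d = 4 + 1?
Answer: 484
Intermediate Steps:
d = 5
a(G) = 3 (a(G) = 2 + (G + G)/(G + G) = 2 + (2*G)/((2*G)) = 2 + (2*G)*(1/(2*G)) = 2 + 1 = 3)
V = 19 (V = -⅐*(-133) = 19)
(V + a(d))² = (19 + 3)² = 22² = 484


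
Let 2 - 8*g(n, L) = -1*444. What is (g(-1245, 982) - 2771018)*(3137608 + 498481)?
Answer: -40301861426561/4 ≈ -1.0075e+13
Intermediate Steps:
g(n, L) = 223/4 (g(n, L) = 1/4 - (-1)*444/8 = 1/4 - 1/8*(-444) = 1/4 + 111/2 = 223/4)
(g(-1245, 982) - 2771018)*(3137608 + 498481) = (223/4 - 2771018)*(3137608 + 498481) = -11083849/4*3636089 = -40301861426561/4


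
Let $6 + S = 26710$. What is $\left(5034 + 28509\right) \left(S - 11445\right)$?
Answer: $511832637$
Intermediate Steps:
$S = 26704$ ($S = -6 + 26710 = 26704$)
$\left(5034 + 28509\right) \left(S - 11445\right) = \left(5034 + 28509\right) \left(26704 - 11445\right) = 33543 \cdot 15259 = 511832637$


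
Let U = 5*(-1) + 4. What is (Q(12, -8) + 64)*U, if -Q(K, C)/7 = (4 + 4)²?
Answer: 384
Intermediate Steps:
Q(K, C) = -448 (Q(K, C) = -7*(4 + 4)² = -7*8² = -7*64 = -448)
U = -1 (U = -5 + 4 = -1)
(Q(12, -8) + 64)*U = (-448 + 64)*(-1) = -384*(-1) = 384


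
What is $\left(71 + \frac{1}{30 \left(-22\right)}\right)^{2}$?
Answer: $\frac{2195765881}{435600} \approx 5040.8$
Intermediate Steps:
$\left(71 + \frac{1}{30 \left(-22\right)}\right)^{2} = \left(71 + \frac{1}{-660}\right)^{2} = \left(71 - \frac{1}{660}\right)^{2} = \left(\frac{46859}{660}\right)^{2} = \frac{2195765881}{435600}$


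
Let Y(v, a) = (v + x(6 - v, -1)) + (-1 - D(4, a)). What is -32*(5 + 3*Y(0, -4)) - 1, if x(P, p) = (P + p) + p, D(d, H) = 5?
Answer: 31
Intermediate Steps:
x(P, p) = P + 2*p
Y(v, a) = -2 (Y(v, a) = (v + ((6 - v) + 2*(-1))) + (-1 - 1*5) = (v + ((6 - v) - 2)) + (-1 - 5) = (v + (4 - v)) - 6 = 4 - 6 = -2)
-32*(5 + 3*Y(0, -4)) - 1 = -32*(5 + 3*(-2)) - 1 = -32*(5 - 6) - 1 = -32*(-1) - 1 = 32 - 1 = 31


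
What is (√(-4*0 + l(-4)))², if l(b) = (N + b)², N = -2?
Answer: 36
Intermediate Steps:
l(b) = (-2 + b)²
(√(-4*0 + l(-4)))² = (√(-4*0 + (-2 - 4)²))² = (√(0 + (-6)²))² = (√(0 + 36))² = (√36)² = 6² = 36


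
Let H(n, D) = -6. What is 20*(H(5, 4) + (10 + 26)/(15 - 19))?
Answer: -300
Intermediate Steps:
20*(H(5, 4) + (10 + 26)/(15 - 19)) = 20*(-6 + (10 + 26)/(15 - 19)) = 20*(-6 + 36/(-4)) = 20*(-6 + 36*(-¼)) = 20*(-6 - 9) = 20*(-15) = -300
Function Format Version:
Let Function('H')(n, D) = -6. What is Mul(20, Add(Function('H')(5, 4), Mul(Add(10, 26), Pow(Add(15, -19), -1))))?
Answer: -300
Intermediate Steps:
Mul(20, Add(Function('H')(5, 4), Mul(Add(10, 26), Pow(Add(15, -19), -1)))) = Mul(20, Add(-6, Mul(Add(10, 26), Pow(Add(15, -19), -1)))) = Mul(20, Add(-6, Mul(36, Pow(-4, -1)))) = Mul(20, Add(-6, Mul(36, Rational(-1, 4)))) = Mul(20, Add(-6, -9)) = Mul(20, -15) = -300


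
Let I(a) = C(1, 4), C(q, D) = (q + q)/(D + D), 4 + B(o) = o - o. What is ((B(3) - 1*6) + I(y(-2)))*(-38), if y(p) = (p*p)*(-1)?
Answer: 741/2 ≈ 370.50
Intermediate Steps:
B(o) = -4 (B(o) = -4 + (o - o) = -4 + 0 = -4)
y(p) = -p² (y(p) = p²*(-1) = -p²)
C(q, D) = q/D (C(q, D) = (2*q)/((2*D)) = (2*q)*(1/(2*D)) = q/D)
I(a) = ¼ (I(a) = 1/4 = 1*(¼) = ¼)
((B(3) - 1*6) + I(y(-2)))*(-38) = ((-4 - 1*6) + ¼)*(-38) = ((-4 - 6) + ¼)*(-38) = (-10 + ¼)*(-38) = -39/4*(-38) = 741/2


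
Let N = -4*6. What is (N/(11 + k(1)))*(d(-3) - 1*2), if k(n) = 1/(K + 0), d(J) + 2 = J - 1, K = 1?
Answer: 16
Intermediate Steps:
N = -24
d(J) = -3 + J (d(J) = -2 + (J - 1) = -2 + (-1 + J) = -3 + J)
k(n) = 1 (k(n) = 1/(1 + 0) = 1/1 = 1)
(N/(11 + k(1)))*(d(-3) - 1*2) = (-24/(11 + 1))*((-3 - 3) - 1*2) = (-24/12)*(-6 - 2) = ((1/12)*(-24))*(-8) = -2*(-8) = 16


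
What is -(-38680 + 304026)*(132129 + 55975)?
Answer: -49912643984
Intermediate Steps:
-(-38680 + 304026)*(132129 + 55975) = -265346*188104 = -1*49912643984 = -49912643984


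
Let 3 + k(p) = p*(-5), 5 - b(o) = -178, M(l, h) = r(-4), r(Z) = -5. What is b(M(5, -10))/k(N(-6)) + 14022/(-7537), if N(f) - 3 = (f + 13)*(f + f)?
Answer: -1419191/1009958 ≈ -1.4052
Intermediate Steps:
M(l, h) = -5
N(f) = 3 + 2*f*(13 + f) (N(f) = 3 + (f + 13)*(f + f) = 3 + (13 + f)*(2*f) = 3 + 2*f*(13 + f))
b(o) = 183 (b(o) = 5 - 1*(-178) = 5 + 178 = 183)
k(p) = -3 - 5*p (k(p) = -3 + p*(-5) = -3 - 5*p)
b(M(5, -10))/k(N(-6)) + 14022/(-7537) = 183/(-3 - 5*(3 + 2*(-6)² + 26*(-6))) + 14022/(-7537) = 183/(-3 - 5*(3 + 2*36 - 156)) + 14022*(-1/7537) = 183/(-3 - 5*(3 + 72 - 156)) - 14022/7537 = 183/(-3 - 5*(-81)) - 14022/7537 = 183/(-3 + 405) - 14022/7537 = 183/402 - 14022/7537 = 183*(1/402) - 14022/7537 = 61/134 - 14022/7537 = -1419191/1009958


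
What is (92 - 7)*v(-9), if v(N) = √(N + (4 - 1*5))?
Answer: 85*I*√10 ≈ 268.79*I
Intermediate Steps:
v(N) = √(-1 + N) (v(N) = √(N + (4 - 5)) = √(N - 1) = √(-1 + N))
(92 - 7)*v(-9) = (92 - 7)*√(-1 - 9) = 85*√(-10) = 85*(I*√10) = 85*I*√10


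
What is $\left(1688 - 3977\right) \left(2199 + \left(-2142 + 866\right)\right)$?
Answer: $-2112747$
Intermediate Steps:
$\left(1688 - 3977\right) \left(2199 + \left(-2142 + 866\right)\right) = \left(1688 - 3977\right) \left(2199 - 1276\right) = \left(-2289\right) 923 = -2112747$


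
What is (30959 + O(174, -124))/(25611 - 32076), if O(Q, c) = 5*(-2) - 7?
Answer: -10314/2155 ≈ -4.7861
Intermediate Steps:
O(Q, c) = -17 (O(Q, c) = -10 - 7 = -17)
(30959 + O(174, -124))/(25611 - 32076) = (30959 - 17)/(25611 - 32076) = 30942/(-6465) = 30942*(-1/6465) = -10314/2155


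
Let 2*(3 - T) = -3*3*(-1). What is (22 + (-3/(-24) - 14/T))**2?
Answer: 570025/576 ≈ 989.63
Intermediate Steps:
T = -3/2 (T = 3 - (-3*3)*(-1)/2 = 3 - (-9)*(-1)/2 = 3 - 1/2*9 = 3 - 9/2 = -3/2 ≈ -1.5000)
(22 + (-3/(-24) - 14/T))**2 = (22 + (-3/(-24) - 14/(-3/2)))**2 = (22 + (-3*(-1/24) - 14*(-2/3)))**2 = (22 + (1/8 + 28/3))**2 = (22 + 227/24)**2 = (755/24)**2 = 570025/576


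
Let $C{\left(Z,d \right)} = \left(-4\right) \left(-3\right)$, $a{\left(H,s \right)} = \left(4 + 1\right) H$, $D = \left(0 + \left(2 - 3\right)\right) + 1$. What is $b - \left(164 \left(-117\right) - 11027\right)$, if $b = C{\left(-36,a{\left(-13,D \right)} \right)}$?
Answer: $30227$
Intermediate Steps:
$D = 0$ ($D = \left(0 + \left(2 - 3\right)\right) + 1 = \left(0 - 1\right) + 1 = -1 + 1 = 0$)
$a{\left(H,s \right)} = 5 H$
$C{\left(Z,d \right)} = 12$
$b = 12$
$b - \left(164 \left(-117\right) - 11027\right) = 12 - \left(164 \left(-117\right) - 11027\right) = 12 - \left(-19188 - 11027\right) = 12 - -30215 = 12 + 30215 = 30227$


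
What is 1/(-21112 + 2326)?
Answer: -1/18786 ≈ -5.3231e-5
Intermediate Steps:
1/(-21112 + 2326) = 1/(-18786) = -1/18786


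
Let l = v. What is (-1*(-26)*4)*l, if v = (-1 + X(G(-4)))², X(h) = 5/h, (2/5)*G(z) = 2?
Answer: 0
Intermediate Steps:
G(z) = 5 (G(z) = (5/2)*2 = 5)
v = 0 (v = (-1 + 5/5)² = (-1 + 5*(⅕))² = (-1 + 1)² = 0² = 0)
l = 0
(-1*(-26)*4)*l = (-1*(-26)*4)*0 = (26*4)*0 = 104*0 = 0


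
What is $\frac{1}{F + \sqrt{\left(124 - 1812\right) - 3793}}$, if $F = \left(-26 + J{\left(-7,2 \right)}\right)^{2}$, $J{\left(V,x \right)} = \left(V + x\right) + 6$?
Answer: $\frac{625}{396106} - \frac{3 i \sqrt{609}}{396106} \approx 0.0015779 - 0.0001869 i$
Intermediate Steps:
$J{\left(V,x \right)} = 6 + V + x$
$F = 625$ ($F = \left(-26 + \left(6 - 7 + 2\right)\right)^{2} = \left(-26 + 1\right)^{2} = \left(-25\right)^{2} = 625$)
$\frac{1}{F + \sqrt{\left(124 - 1812\right) - 3793}} = \frac{1}{625 + \sqrt{\left(124 - 1812\right) - 3793}} = \frac{1}{625 + \sqrt{-1688 - 3793}} = \frac{1}{625 + \sqrt{-5481}} = \frac{1}{625 + 3 i \sqrt{609}}$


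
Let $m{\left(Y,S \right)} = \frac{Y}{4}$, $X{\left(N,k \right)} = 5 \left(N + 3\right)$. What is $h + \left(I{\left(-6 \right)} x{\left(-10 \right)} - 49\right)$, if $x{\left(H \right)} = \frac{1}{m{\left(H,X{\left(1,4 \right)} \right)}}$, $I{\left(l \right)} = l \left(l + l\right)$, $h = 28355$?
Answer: $\frac{141386}{5} \approx 28277.0$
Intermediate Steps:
$X{\left(N,k \right)} = 15 + 5 N$ ($X{\left(N,k \right)} = 5 \left(3 + N\right) = 15 + 5 N$)
$I{\left(l \right)} = 2 l^{2}$ ($I{\left(l \right)} = l 2 l = 2 l^{2}$)
$m{\left(Y,S \right)} = \frac{Y}{4}$ ($m{\left(Y,S \right)} = Y \frac{1}{4} = \frac{Y}{4}$)
$x{\left(H \right)} = \frac{4}{H}$ ($x{\left(H \right)} = \frac{1}{\frac{1}{4} H} = \frac{4}{H}$)
$h + \left(I{\left(-6 \right)} x{\left(-10 \right)} - 49\right) = 28355 - \left(49 - 2 \left(-6\right)^{2} \frac{4}{-10}\right) = 28355 - \left(49 - 2 \cdot 36 \cdot 4 \left(- \frac{1}{10}\right)\right) = 28355 + \left(72 \left(- \frac{2}{5}\right) - 49\right) = 28355 - \frac{389}{5} = \frac{141386}{5}$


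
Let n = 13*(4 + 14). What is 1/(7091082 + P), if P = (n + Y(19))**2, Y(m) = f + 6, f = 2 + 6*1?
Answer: 1/7152586 ≈ 1.3981e-7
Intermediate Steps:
f = 8 (f = 2 + 6 = 8)
n = 234 (n = 13*18 = 234)
Y(m) = 14 (Y(m) = 8 + 6 = 14)
P = 61504 (P = (234 + 14)**2 = 248**2 = 61504)
1/(7091082 + P) = 1/(7091082 + 61504) = 1/7152586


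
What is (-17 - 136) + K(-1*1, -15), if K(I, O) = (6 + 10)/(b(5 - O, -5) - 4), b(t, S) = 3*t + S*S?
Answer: -12377/81 ≈ -152.80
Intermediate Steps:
b(t, S) = S² + 3*t (b(t, S) = 3*t + S² = S² + 3*t)
K(I, O) = 16/(36 - 3*O) (K(I, O) = (6 + 10)/(((-5)² + 3*(5 - O)) - 4) = 16/((25 + (15 - 3*O)) - 4) = 16/((40 - 3*O) - 4) = 16/(36 - 3*O))
(-17 - 136) + K(-1*1, -15) = (-17 - 136) - 16/(-36 + 3*(-15)) = -153 - 16/(-36 - 45) = -153 - 16/(-81) = -153 - 16*(-1/81) = -153 + 16/81 = -12377/81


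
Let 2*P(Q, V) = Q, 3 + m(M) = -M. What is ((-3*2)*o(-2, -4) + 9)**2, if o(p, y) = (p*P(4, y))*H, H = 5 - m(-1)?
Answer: 31329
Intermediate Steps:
m(M) = -3 - M
P(Q, V) = Q/2
H = 7 (H = 5 - (-3 - 1*(-1)) = 5 - (-3 + 1) = 5 - 1*(-2) = 5 + 2 = 7)
o(p, y) = 14*p (o(p, y) = (p*((1/2)*4))*7 = (p*2)*7 = (2*p)*7 = 14*p)
((-3*2)*o(-2, -4) + 9)**2 = ((-3*2)*(14*(-2)) + 9)**2 = (-6*(-28) + 9)**2 = (168 + 9)**2 = 177**2 = 31329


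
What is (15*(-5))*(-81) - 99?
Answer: 5976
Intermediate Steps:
(15*(-5))*(-81) - 99 = -75*(-81) - 99 = 6075 - 99 = 5976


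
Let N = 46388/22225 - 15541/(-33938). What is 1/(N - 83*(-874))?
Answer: 754272050/54718322765769 ≈ 1.3785e-5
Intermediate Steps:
N = 1919714669/754272050 (N = 46388*(1/22225) - 15541*(-1/33938) = 46388/22225 + 15541/33938 = 1919714669/754272050 ≈ 2.5451)
1/(N - 83*(-874)) = 1/(1919714669/754272050 - 83*(-874)) = 1/(1919714669/754272050 + 72542) = 1/(54718322765769/754272050) = 754272050/54718322765769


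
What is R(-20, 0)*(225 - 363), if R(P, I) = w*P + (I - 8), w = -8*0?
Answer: 1104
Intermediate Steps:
w = 0
R(P, I) = -8 + I (R(P, I) = 0*P + (I - 8) = 0 + (-8 + I) = -8 + I)
R(-20, 0)*(225 - 363) = (-8 + 0)*(225 - 363) = -8*(-138) = 1104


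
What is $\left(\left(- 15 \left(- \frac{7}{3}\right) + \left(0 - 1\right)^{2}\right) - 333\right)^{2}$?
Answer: $88209$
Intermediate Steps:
$\left(\left(- 15 \left(- \frac{7}{3}\right) + \left(0 - 1\right)^{2}\right) - 333\right)^{2} = \left(\left(- 15 \left(\left(-7\right) \frac{1}{3}\right) + \left(-1\right)^{2}\right) - 333\right)^{2} = \left(\left(\left(-15\right) \left(- \frac{7}{3}\right) + 1\right) - 333\right)^{2} = \left(\left(35 + 1\right) - 333\right)^{2} = \left(36 - 333\right)^{2} = \left(-297\right)^{2} = 88209$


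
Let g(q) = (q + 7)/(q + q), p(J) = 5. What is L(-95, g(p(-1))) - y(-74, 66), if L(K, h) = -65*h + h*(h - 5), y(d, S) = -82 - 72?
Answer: 1786/25 ≈ 71.440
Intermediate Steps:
y(d, S) = -154
g(q) = (7 + q)/(2*q) (g(q) = (7 + q)/((2*q)) = (7 + q)*(1/(2*q)) = (7 + q)/(2*q))
L(K, h) = -65*h + h*(-5 + h)
L(-95, g(p(-1))) - y(-74, 66) = ((½)*(7 + 5)/5)*(-70 + (½)*(7 + 5)/5) - 1*(-154) = ((½)*(⅕)*12)*(-70 + (½)*(⅕)*12) + 154 = 6*(-70 + 6/5)/5 + 154 = (6/5)*(-344/5) + 154 = -2064/25 + 154 = 1786/25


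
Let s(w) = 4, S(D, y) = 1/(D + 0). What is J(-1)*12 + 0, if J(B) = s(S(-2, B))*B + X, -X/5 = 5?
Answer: -348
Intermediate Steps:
S(D, y) = 1/D
X = -25 (X = -5*5 = -25)
J(B) = -25 + 4*B (J(B) = 4*B - 25 = -25 + 4*B)
J(-1)*12 + 0 = (-25 + 4*(-1))*12 + 0 = (-25 - 4)*12 + 0 = -29*12 + 0 = -348 + 0 = -348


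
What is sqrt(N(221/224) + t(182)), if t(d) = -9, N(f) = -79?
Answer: 2*I*sqrt(22) ≈ 9.3808*I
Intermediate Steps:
sqrt(N(221/224) + t(182)) = sqrt(-79 - 9) = sqrt(-88) = 2*I*sqrt(22)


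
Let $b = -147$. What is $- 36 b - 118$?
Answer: $5174$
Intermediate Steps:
$- 36 b - 118 = \left(-36\right) \left(-147\right) - 118 = 5292 - 118 = 5174$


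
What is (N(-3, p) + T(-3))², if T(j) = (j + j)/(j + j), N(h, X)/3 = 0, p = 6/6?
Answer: 1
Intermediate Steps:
p = 1 (p = 6*(⅙) = 1)
N(h, X) = 0 (N(h, X) = 3*0 = 0)
T(j) = 1 (T(j) = (2*j)/((2*j)) = (2*j)*(1/(2*j)) = 1)
(N(-3, p) + T(-3))² = (0 + 1)² = 1² = 1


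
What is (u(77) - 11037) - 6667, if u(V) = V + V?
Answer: -17550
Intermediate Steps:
u(V) = 2*V
(u(77) - 11037) - 6667 = (2*77 - 11037) - 6667 = (154 - 11037) - 6667 = -10883 - 6667 = -17550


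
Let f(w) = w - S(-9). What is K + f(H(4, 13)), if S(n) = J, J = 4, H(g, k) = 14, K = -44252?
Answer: -44242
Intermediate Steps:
S(n) = 4
f(w) = -4 + w (f(w) = w - 1*4 = w - 4 = -4 + w)
K + f(H(4, 13)) = -44252 + (-4 + 14) = -44252 + 10 = -44242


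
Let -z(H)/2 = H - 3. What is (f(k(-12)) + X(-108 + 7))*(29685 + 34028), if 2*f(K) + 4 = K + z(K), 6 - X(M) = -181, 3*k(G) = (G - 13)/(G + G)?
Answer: 1723245511/144 ≈ 1.1967e+7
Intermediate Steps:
z(H) = 6 - 2*H (z(H) = -2*(H - 3) = -2*(-3 + H) = 6 - 2*H)
k(G) = (-13 + G)/(6*G) (k(G) = ((G - 13)/(G + G))/3 = ((-13 + G)/((2*G)))/3 = ((-13 + G)*(1/(2*G)))/3 = ((-13 + G)/(2*G))/3 = (-13 + G)/(6*G))
X(M) = 187 (X(M) = 6 - 1*(-181) = 6 + 181 = 187)
f(K) = 1 - K/2 (f(K) = -2 + (K + (6 - 2*K))/2 = -2 + (6 - K)/2 = -2 + (3 - K/2) = 1 - K/2)
(f(k(-12)) + X(-108 + 7))*(29685 + 34028) = ((1 - (-13 - 12)/(12*(-12))) + 187)*(29685 + 34028) = ((1 - (-1)*(-25)/(12*12)) + 187)*63713 = ((1 - ½*25/72) + 187)*63713 = ((1 - 25/144) + 187)*63713 = (119/144 + 187)*63713 = (27047/144)*63713 = 1723245511/144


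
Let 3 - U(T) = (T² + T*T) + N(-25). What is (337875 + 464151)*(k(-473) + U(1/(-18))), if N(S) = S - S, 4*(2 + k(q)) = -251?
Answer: -891541013/18 ≈ -4.9530e+7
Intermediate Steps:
k(q) = -259/4 (k(q) = -2 + (¼)*(-251) = -2 - 251/4 = -259/4)
N(S) = 0
U(T) = 3 - 2*T² (U(T) = 3 - ((T² + T*T) + 0) = 3 - ((T² + T²) + 0) = 3 - (2*T² + 0) = 3 - 2*T²)
(337875 + 464151)*(k(-473) + U(1/(-18))) = (337875 + 464151)*(-259/4 + (3 - 2*(1/(-18))²)) = 802026*(-259/4 + (3 - 2*(-1/18)²)) = 802026*(-259/4 + (3 - 2*1/324)) = 802026*(-259/4 + (3 - 1/162)) = 802026*(-259/4 + 485/162) = 802026*(-20009/324) = -891541013/18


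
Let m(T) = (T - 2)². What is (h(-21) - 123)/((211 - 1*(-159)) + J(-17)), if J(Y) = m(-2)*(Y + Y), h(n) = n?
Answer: 24/29 ≈ 0.82759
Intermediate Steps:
m(T) = (-2 + T)²
J(Y) = 32*Y (J(Y) = (-2 - 2)²*(Y + Y) = (-4)²*(2*Y) = 16*(2*Y) = 32*Y)
(h(-21) - 123)/((211 - 1*(-159)) + J(-17)) = (-21 - 123)/((211 - 1*(-159)) + 32*(-17)) = -144/((211 + 159) - 544) = -144/(370 - 544) = -144/(-174) = -144*(-1/174) = 24/29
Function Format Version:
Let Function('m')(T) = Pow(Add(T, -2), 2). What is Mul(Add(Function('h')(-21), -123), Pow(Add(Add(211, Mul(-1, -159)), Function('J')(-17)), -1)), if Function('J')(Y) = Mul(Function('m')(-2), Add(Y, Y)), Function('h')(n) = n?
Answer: Rational(24, 29) ≈ 0.82759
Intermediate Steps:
Function('m')(T) = Pow(Add(-2, T), 2)
Function('J')(Y) = Mul(32, Y) (Function('J')(Y) = Mul(Pow(Add(-2, -2), 2), Add(Y, Y)) = Mul(Pow(-4, 2), Mul(2, Y)) = Mul(16, Mul(2, Y)) = Mul(32, Y))
Mul(Add(Function('h')(-21), -123), Pow(Add(Add(211, Mul(-1, -159)), Function('J')(-17)), -1)) = Mul(Add(-21, -123), Pow(Add(Add(211, Mul(-1, -159)), Mul(32, -17)), -1)) = Mul(-144, Pow(Add(Add(211, 159), -544), -1)) = Mul(-144, Pow(Add(370, -544), -1)) = Mul(-144, Pow(-174, -1)) = Mul(-144, Rational(-1, 174)) = Rational(24, 29)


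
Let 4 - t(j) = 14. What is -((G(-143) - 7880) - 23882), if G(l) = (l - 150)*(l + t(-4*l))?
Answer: -13067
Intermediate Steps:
t(j) = -10 (t(j) = 4 - 1*14 = 4 - 14 = -10)
G(l) = (-150 + l)*(-10 + l) (G(l) = (l - 150)*(l - 10) = (-150 + l)*(-10 + l))
-((G(-143) - 7880) - 23882) = -(((1500 + (-143)² - 160*(-143)) - 7880) - 23882) = -(((1500 + 20449 + 22880) - 7880) - 23882) = -((44829 - 7880) - 23882) = -(36949 - 23882) = -1*13067 = -13067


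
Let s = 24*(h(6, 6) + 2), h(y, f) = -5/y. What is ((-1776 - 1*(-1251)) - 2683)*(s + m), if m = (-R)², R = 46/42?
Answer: -41309416/441 ≈ -93672.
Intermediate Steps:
R = 23/21 (R = 46*(1/42) = 23/21 ≈ 1.0952)
s = 28 (s = 24*(-5/6 + 2) = 24*(-5*⅙ + 2) = 24*(-⅚ + 2) = 24*(7/6) = 28)
m = 529/441 (m = (-1*23/21)² = (-23/21)² = 529/441 ≈ 1.1995)
((-1776 - 1*(-1251)) - 2683)*(s + m) = ((-1776 - 1*(-1251)) - 2683)*(28 + 529/441) = ((-1776 + 1251) - 2683)*(12877/441) = (-525 - 2683)*(12877/441) = -3208*12877/441 = -41309416/441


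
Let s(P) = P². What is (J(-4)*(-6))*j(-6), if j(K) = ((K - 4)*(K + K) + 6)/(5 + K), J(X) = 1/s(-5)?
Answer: 756/25 ≈ 30.240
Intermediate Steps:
J(X) = 1/25 (J(X) = 1/((-5)²) = 1/25)
j(K) = (6 + 2*K*(-4 + K))/(5 + K) (j(K) = ((-4 + K)*(2*K) + 6)/(5 + K) = (2*K*(-4 + K) + 6)/(5 + K) = (6 + 2*K*(-4 + K))/(5 + K))
(J(-4)*(-6))*j(-6) = ((1/25)*(-6))*(2*(3 + (-6)² - 4*(-6))/(5 - 6)) = -12*(3 + 36 + 24)/(25*(-1)) = -12*(-1)*63/25 = -6/25*(-126) = 756/25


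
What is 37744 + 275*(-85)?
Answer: 14369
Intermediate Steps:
37744 + 275*(-85) = 37744 - 23375 = 14369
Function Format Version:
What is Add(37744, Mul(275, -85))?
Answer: 14369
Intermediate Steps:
Add(37744, Mul(275, -85)) = Add(37744, -23375) = 14369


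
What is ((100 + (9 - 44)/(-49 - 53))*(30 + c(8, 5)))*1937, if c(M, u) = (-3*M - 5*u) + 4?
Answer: -99125975/34 ≈ -2.9155e+6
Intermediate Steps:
c(M, u) = 4 - 5*u - 3*M (c(M, u) = (-5*u - 3*M) + 4 = 4 - 5*u - 3*M)
((100 + (9 - 44)/(-49 - 53))*(30 + c(8, 5)))*1937 = ((100 + (9 - 44)/(-49 - 53))*(30 + (4 - 5*5 - 3*8)))*1937 = ((100 - 35/(-102))*(30 + (4 - 25 - 24)))*1937 = ((100 - 35*(-1/102))*(30 - 45))*1937 = ((100 + 35/102)*(-15))*1937 = ((10235/102)*(-15))*1937 = -51175/34*1937 = -99125975/34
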